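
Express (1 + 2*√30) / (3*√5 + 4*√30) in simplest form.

(-30*√6 - 3*√5 + 4*√30 + 240)/435

Multiply numerator and denominator by -3*√5 + 4*√30.
Denominator becomes 435; numerator becomes -30*√6 - 3*√5 + 4*√30 + 240.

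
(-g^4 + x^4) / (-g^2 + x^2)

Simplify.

g^2 + x^2

-g^4 + x^4 factors as (-g + x)*(g + x)*(g^2 + x^2).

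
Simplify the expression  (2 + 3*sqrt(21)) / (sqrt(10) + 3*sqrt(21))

(-3*sqrt(210) - 2*sqrt(10) + 6*sqrt(21) + 189)/179

Multiply numerator and denominator by -sqrt(10) + 3*sqrt(21).
Denominator becomes 179; numerator becomes -3*sqrt(210) - 2*sqrt(10) + 6*sqrt(21) + 189.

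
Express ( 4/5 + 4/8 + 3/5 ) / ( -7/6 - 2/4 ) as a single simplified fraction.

Numerator: 4/5 + 4/8 + 3/5 = 19/10
Denominator: -7/6 - 2/4 = -5/3
Divide: (19/10) · (-3/5) = -57/50

-57/50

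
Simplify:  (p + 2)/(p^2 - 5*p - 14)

Factor: p^2 - 5*p - 14 = (p - 7)*(p + 2)
Cancel the common factor (p + 2).

1/(p - 7)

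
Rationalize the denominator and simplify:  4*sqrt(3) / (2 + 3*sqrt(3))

Multiply numerator and denominator by -3*sqrt(3) + 2.
Denominator becomes -23; numerator becomes -36 + 8*sqrt(3).

(-8*sqrt(3) + 36)/23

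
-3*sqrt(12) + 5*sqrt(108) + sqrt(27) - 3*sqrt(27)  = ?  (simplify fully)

18*sqrt(3)

3*sqrt(12) = 6*sqrt(3); 5*sqrt(108) = 30*sqrt(3); sqrt(27) = 3*sqrt(3); 3*sqrt(27) = 9*sqrt(3)
Combine: (-6 + 30 + 3 - 9)·sqrt(3) = 18*sqrt(3)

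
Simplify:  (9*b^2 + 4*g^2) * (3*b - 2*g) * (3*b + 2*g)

Telescope via difference of squares: ((3*b)+(2*g))((3*b)-(2*g)) = 9*b^2 - 4*g^2, then repeat with the next factor.

81*b^4 - 16*g^4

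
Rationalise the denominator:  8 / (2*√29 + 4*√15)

(-4*√29 + 8*√15)/31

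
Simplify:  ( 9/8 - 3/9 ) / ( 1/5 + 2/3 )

Numerator: 9/8 - 3/9 = 19/24
Denominator: 1/5 + 2/3 = 13/15
Divide: (19/24) · (15/13) = 95/104

95/104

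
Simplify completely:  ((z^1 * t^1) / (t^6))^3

Inside the bracket: z^1 * (t^-5)
Raise to the power 3: z^3 * (t^-15)

z^3/t^15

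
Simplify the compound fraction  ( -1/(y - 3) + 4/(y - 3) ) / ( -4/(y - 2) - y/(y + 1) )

Numerator: -1/(y - 3) + 4/(y - 3) = 3/(y - 3)
Denominator: -4/(y - 2) - y/(y + 1) = (-y² - 2*y - 4)/(y² - y - 2)
Divide: (3/(y - 3)) · ((y² - y - 2)/(-y² - 2*y - 4)) = (-3*y² + 3*y + 6)/(y³ - y² - 2*y - 12)

(-3*y² + 3*y + 6)/(y³ - y² - 2*y - 12)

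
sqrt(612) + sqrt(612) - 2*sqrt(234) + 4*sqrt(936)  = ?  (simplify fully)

12*sqrt(17) + 18*sqrt(26)

sqrt(612) = 6*sqrt(17); sqrt(612) = 6*sqrt(17); 2*sqrt(234) = 6*sqrt(26); 4*sqrt(936) = 24*sqrt(26)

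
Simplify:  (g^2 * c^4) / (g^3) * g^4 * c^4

Quotient: (g^-1) * c^4
Multiply by g^4 * c^4: add exponents.

c^8*g^3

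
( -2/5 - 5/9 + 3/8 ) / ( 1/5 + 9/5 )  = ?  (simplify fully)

-209/720

Numerator: -2/5 - 5/9 + 3/8 = -209/360
Denominator: 1/5 + 9/5 = 2
Divide: (-209/360) · (1/2) = -209/720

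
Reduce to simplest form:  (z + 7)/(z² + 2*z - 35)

Factor: z² + 2*z - 35 = (z + 7)·(z - 5)
Cancel the common factor (z + 7).

1/(z - 5)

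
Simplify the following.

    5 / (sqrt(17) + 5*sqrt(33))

Multiply numerator and denominator by -5*sqrt(33) + sqrt(17).
Denominator becomes -808; numerator becomes -25*sqrt(33) + 5*sqrt(17).

(-5*sqrt(17) + 25*sqrt(33))/808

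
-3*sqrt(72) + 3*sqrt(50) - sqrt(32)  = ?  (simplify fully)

-7*sqrt(2)

3*sqrt(72) = 18*sqrt(2); 3*sqrt(50) = 15*sqrt(2); sqrt(32) = 4*sqrt(2)
Combine: (-18 + 15 - 4)·sqrt(2) = -7*sqrt(2)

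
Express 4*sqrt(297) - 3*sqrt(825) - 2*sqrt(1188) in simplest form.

-15*sqrt(33)

4*sqrt(297) = 12*sqrt(33); 3*sqrt(825) = 15*sqrt(33); 2*sqrt(1188) = 12*sqrt(33)
Combine: (12 - 15 - 12)·sqrt(33) = -15*sqrt(33)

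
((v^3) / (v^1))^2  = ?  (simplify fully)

v^4

Inside the bracket: v^2
Raise to the power 2: v^4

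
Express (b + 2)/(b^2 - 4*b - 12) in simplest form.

Factor: b^2 - 4*b - 12 = (b - 6)*(b + 2)
Cancel the common factor (b + 2).

1/(b - 6)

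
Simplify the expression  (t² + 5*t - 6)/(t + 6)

t - 1

Factor: t² + 5*t - 6 = (t - 1)·(t + 6)
Cancel the common factor (t + 6).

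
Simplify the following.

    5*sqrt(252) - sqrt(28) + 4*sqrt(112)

5*sqrt(252) = 30*sqrt(7); sqrt(28) = 2*sqrt(7); 4*sqrt(112) = 16*sqrt(7)
Combine: (30 - 2 + 16)·sqrt(7) = 44*sqrt(7)

44*sqrt(7)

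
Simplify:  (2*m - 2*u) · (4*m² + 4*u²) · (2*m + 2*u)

((2*m)+(2*u))((2*m)-(2*u)) = 4*m² - 4*u²; continue pairing.

16*m⁴ - 16*u⁴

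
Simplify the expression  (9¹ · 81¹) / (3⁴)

9¹ = 3^2; 81¹ = 3^4; 3⁴ = 3^4
Combine exponents: 3^2

3^2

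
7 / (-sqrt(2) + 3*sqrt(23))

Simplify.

(7*sqrt(2) + 21*sqrt(23))/205

Multiply numerator and denominator by sqrt(2) + 3*sqrt(23).
Denominator becomes 205; numerator becomes 7*sqrt(2) + 21*sqrt(23).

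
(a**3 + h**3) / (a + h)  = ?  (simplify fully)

a**2 - a*h + h**2

a**3 + h**3 = (a + h)(a**2 - a*h + h**2).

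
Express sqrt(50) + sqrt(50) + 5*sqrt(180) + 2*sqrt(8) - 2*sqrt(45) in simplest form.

sqrt(50) = 5*sqrt(2); sqrt(50) = 5*sqrt(2); 5*sqrt(180) = 30*sqrt(5); 2*sqrt(8) = 4*sqrt(2); 2*sqrt(45) = 6*sqrt(5)

14*sqrt(2) + 24*sqrt(5)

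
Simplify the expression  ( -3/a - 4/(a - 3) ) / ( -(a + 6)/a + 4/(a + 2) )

(7*a^2 + 5*a - 18)/(a^3 + a^2 - 36)

Numerator: -3/a - 4/(a - 3) = (-7*a + 9)/(a^2 - 3*a)
Denominator: -(a + 6)/a + 4/(a + 2) = (-a^2 - 4*a - 12)/(a^2 + 2*a)
Divide: ((-7*a + 9)/(a^2 - 3*a)) · ((a^2 + 2*a)/(-a^2 - 4*a - 12)) = (7*a^2 + 5*a - 18)/(a^3 + a^2 - 36)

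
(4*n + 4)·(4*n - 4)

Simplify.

16*n² - 16

Product of conjugates: (P+Q)(P-Q) = P^2 - Q^2.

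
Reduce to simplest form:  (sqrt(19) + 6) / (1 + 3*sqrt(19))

Multiply numerator and denominator by -3*sqrt(19) + 1.
Denominator becomes -170; numerator becomes -17*sqrt(19) - 51.

(3 + sqrt(19))/10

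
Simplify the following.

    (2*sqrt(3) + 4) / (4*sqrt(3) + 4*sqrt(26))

(-2*sqrt(3) - 3 + sqrt(78) + 2*sqrt(26))/46

Multiply numerator and denominator by -4*sqrt(26) + 4*sqrt(3).
Denominator becomes -368; numerator becomes -16*sqrt(26) - 8*sqrt(78) + 24 + 16*sqrt(3).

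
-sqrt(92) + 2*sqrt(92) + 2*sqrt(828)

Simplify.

sqrt(92) = 2*sqrt(23); 2*sqrt(92) = 4*sqrt(23); 2*sqrt(828) = 12*sqrt(23)
Combine: (-2 + 4 + 12)·sqrt(23) = 14*sqrt(23)

14*sqrt(23)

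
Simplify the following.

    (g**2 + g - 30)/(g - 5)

g + 6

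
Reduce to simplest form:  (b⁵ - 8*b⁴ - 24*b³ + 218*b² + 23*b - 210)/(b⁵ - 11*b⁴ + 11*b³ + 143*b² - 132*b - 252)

Factor: b⁵ - 8*b⁴ - 24*b³ + 218*b² + 23*b - 210 = (b - 6)·(b - 1)·(b + 1)·(b - 7)·(b + 5);  b⁵ - 11*b⁴ + 11*b³ + 143*b² - 132*b - 252 = (b + 1)·(b - 6)·(b - 7)·(b - 2)·(b + 3)
Cancel the common factors (b - 7), (b + 1), (b - 6).

(b² + 4*b - 5)/(b² + b - 6)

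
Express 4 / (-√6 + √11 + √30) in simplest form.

(-140*√6 - 52*√30 + 100*√11 + 48*√55)/95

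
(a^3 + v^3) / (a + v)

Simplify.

a^2 - a*v + v^2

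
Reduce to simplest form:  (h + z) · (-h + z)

-h² + z²

Pair the conjugate factors: (z+h)(z-h) = -h² + z².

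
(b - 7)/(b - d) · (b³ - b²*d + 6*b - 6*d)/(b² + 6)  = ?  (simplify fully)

b - 7

Factor: b³ - b²*d + 6*b - 6*d = (b - d)·(b² + 6)
Cancel the common factors (b² + 6), (b - d).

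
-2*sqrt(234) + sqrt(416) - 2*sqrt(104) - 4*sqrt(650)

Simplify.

2*sqrt(234) = 6*sqrt(26); sqrt(416) = 4*sqrt(26); 2*sqrt(104) = 4*sqrt(26); 4*sqrt(650) = 20*sqrt(26)
Combine: (-6 + 4 - 4 - 20)·sqrt(26) = -26*sqrt(26)

-26*sqrt(26)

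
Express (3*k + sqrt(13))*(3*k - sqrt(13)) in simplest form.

9*k^2 - 13

Difference of squares with P = 3*k, Q = sqrt(13).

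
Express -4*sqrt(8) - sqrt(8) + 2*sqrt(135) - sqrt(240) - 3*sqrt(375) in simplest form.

-13*sqrt(15) - 10*sqrt(2)

4*sqrt(8) = 8*sqrt(2); sqrt(8) = 2*sqrt(2); 2*sqrt(135) = 6*sqrt(15); sqrt(240) = 4*sqrt(15); 3*sqrt(375) = 15*sqrt(15)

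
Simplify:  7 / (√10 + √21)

Multiply numerator and denominator by -√10 + √21.
Denominator becomes 11; numerator becomes -7*√10 + 7*√21.

(-7*√10 + 7*√21)/11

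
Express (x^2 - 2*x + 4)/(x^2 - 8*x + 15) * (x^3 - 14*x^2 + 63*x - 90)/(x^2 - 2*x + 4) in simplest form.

Factor: x^2 - 8*x + 15 = (x - 3)*(x - 5);  x^3 - 14*x^2 + 63*x - 90 = (x - 6)*(x - 3)*(x - 5)
Cancel the common factors (x^2 - 2*x + 4), (x - 3), (x - 5).

x - 6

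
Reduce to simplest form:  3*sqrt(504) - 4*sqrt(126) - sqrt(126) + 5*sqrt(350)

28*sqrt(14)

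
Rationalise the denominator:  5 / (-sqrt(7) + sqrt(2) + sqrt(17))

Group as (sqrt(2) + sqrt(17)) - sqrt(7); multiply by (sqrt(2) + sqrt(17)) + sqrt(7), then rationalise the remaining surd.

(-55*sqrt(2) - 5*sqrt(238) + 30*sqrt(7) + 20*sqrt(17))/4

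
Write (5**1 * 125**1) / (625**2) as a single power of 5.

5**(-4)

5**1 = 5**1; 125**1 = 5**3; 625**2 = 5**8
Combine exponents: 5**(-4)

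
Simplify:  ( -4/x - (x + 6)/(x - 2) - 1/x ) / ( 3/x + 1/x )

(-x^2 - 11*x + 10)/(4*x - 8)

Numerator: -4/x - (x + 6)/(x - 2) - 1/x = (-x^2 - 11*x + 10)/(x^2 - 2*x)
Denominator: 3/x + 1/x = 4/x
Divide: ((-x^2 - 11*x + 10)/(x^2 - 2*x)) · (x/4) = (-x^2 - 11*x + 10)/(4*x - 8)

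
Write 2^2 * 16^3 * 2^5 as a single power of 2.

2^2 = 2^2; 16^3 = 2^12; 2^5 = 2^5
Combine exponents: 2^19

2^19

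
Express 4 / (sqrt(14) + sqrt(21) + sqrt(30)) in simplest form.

(-336*sqrt(5) + 20*sqrt(30) + 92*sqrt(21) + 148*sqrt(14))/1151

Group as (sqrt(14) + sqrt(21)) + sqrt(30); multiply by (sqrt(14) + sqrt(21)) - sqrt(30), then rationalise the remaining surd.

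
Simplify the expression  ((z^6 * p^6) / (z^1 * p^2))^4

Inside the bracket: z^5 * p^4
Raise to the power 4: z^20 * p^16

p^16*z^20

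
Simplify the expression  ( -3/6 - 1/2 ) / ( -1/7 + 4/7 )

Numerator: -3/6 - 1/2 = -1
Denominator: -1/7 + 4/7 = 3/7
Divide: (-1) · (7/3) = -7/3

-7/3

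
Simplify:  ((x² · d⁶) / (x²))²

Inside the bracket: d⁶
Raise to the power 2: d^12

d^12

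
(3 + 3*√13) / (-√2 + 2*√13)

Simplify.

Multiply numerator and denominator by √2 + 2*√13.
Denominator becomes 50; numerator becomes 3*√2 + 3*√26 + 6*√13 + 78.

(3*√2 + 3*√26 + 6*√13 + 78)/50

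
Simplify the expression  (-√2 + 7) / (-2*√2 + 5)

Multiply numerator and denominator by 2*√2 + 5.
Denominator becomes 17; numerator becomes 9*√2 + 31.

(9*√2 + 31)/17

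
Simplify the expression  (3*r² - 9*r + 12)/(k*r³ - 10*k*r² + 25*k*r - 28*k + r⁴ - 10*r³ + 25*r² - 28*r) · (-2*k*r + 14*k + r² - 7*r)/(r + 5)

(-6*k + 3*r)/(k*r + 5*k + r² + 5*r)

Factor: 3*r² - 9*r + 12 = 3·(r² - 3*r + 4);  k*r³ - 10*k*r² + 25*k*r - 28*k + r⁴ - 10*r³ + 25*r² - 28*r = (r - 7)·(k + r)·(r² - 3*r + 4);  -2*k*r + 14*k + r² - 7*r = (r - 7)·(-2*k + r)
Cancel the common factors (r² - 3*r + 4), (r - 7).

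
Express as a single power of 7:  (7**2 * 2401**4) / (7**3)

7**15

7**2 = 7**2; 2401**4 = 7**16; 7**3 = 7**3
Combine exponents: 7**15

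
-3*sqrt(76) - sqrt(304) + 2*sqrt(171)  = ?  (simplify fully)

-4*sqrt(19)

3*sqrt(76) = 6*sqrt(19); sqrt(304) = 4*sqrt(19); 2*sqrt(171) = 6*sqrt(19)
Combine: (-6 - 4 + 6)·sqrt(19) = -4*sqrt(19)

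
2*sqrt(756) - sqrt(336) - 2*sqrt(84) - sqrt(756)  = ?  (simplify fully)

2*sqrt(756) = 12*sqrt(21); sqrt(336) = 4*sqrt(21); 2*sqrt(84) = 4*sqrt(21); sqrt(756) = 6*sqrt(21)
Combine: (12 - 4 - 4 - 6)·sqrt(21) = -2*sqrt(21)

-2*sqrt(21)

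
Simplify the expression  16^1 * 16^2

16^1 = 2^4; 16^2 = 2^8
Combine exponents: 2^12

2^12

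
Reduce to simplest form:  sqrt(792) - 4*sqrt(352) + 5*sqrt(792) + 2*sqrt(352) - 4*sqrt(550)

sqrt(792) = 6*sqrt(22); 4*sqrt(352) = 16*sqrt(22); 5*sqrt(792) = 30*sqrt(22); 2*sqrt(352) = 8*sqrt(22); 4*sqrt(550) = 20*sqrt(22)
Combine: (6 - 16 + 30 + 8 - 20)·sqrt(22) = 8*sqrt(22)

8*sqrt(22)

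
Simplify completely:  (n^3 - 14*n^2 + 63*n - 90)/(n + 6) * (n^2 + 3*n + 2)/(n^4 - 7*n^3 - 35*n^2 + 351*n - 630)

Factor: n^3 - 14*n^2 + 63*n - 90 = (n - 3)*(n - 5)*(n - 6);  n^2 + 3*n + 2 = (n + 2)*(n + 1);  n^4 - 7*n^3 - 35*n^2 + 351*n - 630 = (n - 6)*(n - 5)*(n - 3)*(n + 7)
Cancel the common factors (n - 3), (n - 6), (n - 5).

(n^2 + 3*n + 2)/(n^2 + 13*n + 42)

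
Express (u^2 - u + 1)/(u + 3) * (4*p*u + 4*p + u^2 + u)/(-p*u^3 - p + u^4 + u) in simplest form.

(-4*p - u)/(p*u + 3*p - u^2 - 3*u)

Factor: 4*p*u + 4*p + u^2 + u = (u + 1)*(4*p + u);  -p*u^3 - p + u^4 + u = (-p + u)*(u + 1)*(u^2 - u + 1)
Cancel the common factors (u^2 - u + 1), (u + 1).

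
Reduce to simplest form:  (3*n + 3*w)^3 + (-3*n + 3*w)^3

Binomially expand both and collect terms in (3*w), (3*n).

54*w*(3*n^2 + w^2)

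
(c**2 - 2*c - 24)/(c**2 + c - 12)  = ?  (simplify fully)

(c - 6)/(c - 3)

Factor: c**2 - 2*c - 24 = (c - 6)*(c + 4);  c**2 + c - 12 = (c + 4)*(c - 3)
Cancel the common factor (c + 4).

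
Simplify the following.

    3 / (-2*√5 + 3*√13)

Multiply numerator and denominator by 2*√5 + 3*√13.
Denominator becomes 97; numerator becomes 6*√5 + 9*√13.

(6*√5 + 9*√13)/97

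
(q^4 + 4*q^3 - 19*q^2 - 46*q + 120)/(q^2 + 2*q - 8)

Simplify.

q^2 + 2*q - 15

Factor: q^4 + 4*q^3 - 19*q^2 - 46*q + 120 = (q + 4)*(q - 3)*(q - 2)*(q + 5);  q^2 + 2*q - 8 = (q - 2)*(q + 4)
Cancel the common factors (q + 4), (q - 2).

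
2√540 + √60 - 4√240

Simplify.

-2*√15

2√540 = 12*√15; √60 = 2*√15; 4√240 = 16*√15
Combine: (12 + 2 - 16)·√15 = -2*√15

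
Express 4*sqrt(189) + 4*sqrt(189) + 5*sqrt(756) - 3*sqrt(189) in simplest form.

45*sqrt(21)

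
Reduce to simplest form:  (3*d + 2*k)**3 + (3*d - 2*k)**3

54*d**3 + 72*d*k**2

Only the even-power cross terms survive.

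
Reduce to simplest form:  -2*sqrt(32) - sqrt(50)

-13*sqrt(2)

2*sqrt(32) = 8*sqrt(2); sqrt(50) = 5*sqrt(2)
Combine: (-8 - 5)·sqrt(2) = -13*sqrt(2)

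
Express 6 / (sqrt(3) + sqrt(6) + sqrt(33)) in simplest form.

Group as (sqrt(3) + sqrt(6)) + sqrt(33); multiply by (sqrt(3) + sqrt(6)) - sqrt(33), then rationalise the remaining surd.

(-5*sqrt(6) - 6*sqrt(3) + sqrt(66) + 4*sqrt(33))/14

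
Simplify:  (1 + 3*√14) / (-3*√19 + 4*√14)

(3*√19 + 4*√14 + 9*√266 + 168)/53

Multiply numerator and denominator by 3*√19 + 4*√14.
Denominator becomes 53; numerator becomes 3*√19 + 4*√14 + 9*√266 + 168.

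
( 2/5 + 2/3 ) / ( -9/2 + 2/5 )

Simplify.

Numerator: 2/5 + 2/3 = 16/15
Denominator: -9/2 + 2/5 = -41/10
Divide: (16/15) · (-10/41) = -32/123

-32/123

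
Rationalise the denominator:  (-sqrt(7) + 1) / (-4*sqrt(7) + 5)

Multiply numerator and denominator by 5 + 4*sqrt(7).
Denominator becomes -87; numerator becomes -23 - sqrt(7).

(sqrt(7) + 23)/87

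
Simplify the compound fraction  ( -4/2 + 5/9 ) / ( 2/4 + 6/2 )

-26/63

Numerator: -4/2 + 5/9 = -13/9
Denominator: 2/4 + 6/2 = 7/2
Divide: (-13/9) · (2/7) = -26/63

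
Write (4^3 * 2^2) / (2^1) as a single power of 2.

4^3 = 2^6; 2^2 = 2^2; 2^1 = 2^1
Combine exponents: 2^7

2^7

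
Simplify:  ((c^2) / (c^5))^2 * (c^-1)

Inside the bracket: (c^-3)
Raise to the power 2: (c^-6)
Multiply by (c^-1): add exponents.

c^(-7)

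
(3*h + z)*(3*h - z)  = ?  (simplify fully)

9*h**2 - z**2

Product of conjugates: (P+Q)(P-Q) = P**2 - Q**2.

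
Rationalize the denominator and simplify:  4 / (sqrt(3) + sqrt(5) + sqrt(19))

(-68*sqrt(5) - 84*sqrt(3) + 8*sqrt(285) + 44*sqrt(19))/61

Group as (sqrt(5) + sqrt(19)) + sqrt(3); multiply by (sqrt(5) + sqrt(19)) - sqrt(3), then rationalise the remaining surd.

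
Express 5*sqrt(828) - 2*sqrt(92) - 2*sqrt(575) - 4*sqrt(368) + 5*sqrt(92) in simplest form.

10*sqrt(23)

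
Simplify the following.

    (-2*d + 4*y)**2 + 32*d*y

4*(d + 2*y)**2

After expansion: 4*d**2 + 16*d*y + 16*y**2 — a perfect-square trinomial.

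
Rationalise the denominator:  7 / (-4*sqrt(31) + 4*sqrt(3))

(-sqrt(31) - sqrt(3))/16

Multiply numerator and denominator by 4*sqrt(3) + 4*sqrt(31).
Denominator becomes -448; numerator becomes 28*sqrt(3) + 28*sqrt(31).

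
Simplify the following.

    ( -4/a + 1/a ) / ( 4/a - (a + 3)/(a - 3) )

Numerator: -4/a + 1/a = -3/a
Denominator: 4/a - (a + 3)/(a - 3) = (-a**2 + a - 12)/(a**2 - 3*a)
Divide: (-3/a) · ((a**2 - 3*a)/(-a**2 + a - 12)) = (3*a - 9)/(a**2 - a + 12)

(3*a - 9)/(a**2 - a + 12)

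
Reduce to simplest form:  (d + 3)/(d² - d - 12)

Factor: d² - d - 12 = (d - 4)·(d + 3)
Cancel the common factor (d + 3).

1/(d - 4)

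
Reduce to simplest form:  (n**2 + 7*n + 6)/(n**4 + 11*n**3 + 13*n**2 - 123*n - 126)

1/(n**2 + 4*n - 21)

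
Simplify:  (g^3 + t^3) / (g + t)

Factor as (a+b)(a^2-ab+b^2) with a=g, b=t.

g^2 - g*t + t^2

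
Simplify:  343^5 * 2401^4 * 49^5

343^5 = 7^15; 2401^4 = 7^16; 49^5 = 7^10
Combine exponents: 7^41

7^41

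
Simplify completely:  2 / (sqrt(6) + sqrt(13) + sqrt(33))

(-3*sqrt(286) - 7*sqrt(33) + 13*sqrt(13) + 20*sqrt(6))/29

Group as (sqrt(13) + sqrt(33)) + sqrt(6); multiply by (sqrt(13) + sqrt(33)) - sqrt(6), then rationalise the remaining surd.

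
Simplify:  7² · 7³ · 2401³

7^17

7² = 7^2; 7³ = 7^3; 2401³ = 7^12
Combine exponents: 7^17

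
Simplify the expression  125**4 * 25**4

5**20

125**4 = 5**12; 25**4 = 5**8
Combine exponents: 5**20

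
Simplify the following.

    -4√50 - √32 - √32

-28*√2

4√50 = 20*√2; √32 = 4*√2; √32 = 4*√2
Combine: (-20 - 4 - 4)·√2 = -28*√2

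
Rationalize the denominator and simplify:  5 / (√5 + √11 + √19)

Group as (√5 + √11) + √19; multiply by (√5 + √11) - √19, then rationalise the remaining surd.

(-10*√1045 - 15*√19 + 65*√11 + 125*√5)/211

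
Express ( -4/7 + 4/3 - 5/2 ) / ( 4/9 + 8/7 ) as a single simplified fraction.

-219/200

Numerator: -4/7 + 4/3 - 5/2 = -73/42
Denominator: 4/9 + 8/7 = 100/63
Divide: (-73/42) · (63/100) = -219/200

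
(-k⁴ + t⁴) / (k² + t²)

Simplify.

Factor t^4 - k^4 and cancel (k² + t²).

-k² + t²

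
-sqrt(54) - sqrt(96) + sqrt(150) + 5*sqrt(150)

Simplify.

23*sqrt(6)

sqrt(54) = 3*sqrt(6); sqrt(96) = 4*sqrt(6); sqrt(150) = 5*sqrt(6); 5*sqrt(150) = 25*sqrt(6)
Combine: (-3 - 4 + 5 + 25)·sqrt(6) = 23*sqrt(6)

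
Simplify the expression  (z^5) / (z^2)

Quotient: z^3

z^3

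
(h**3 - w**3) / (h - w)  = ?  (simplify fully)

h**2 + h*w + w**2

Apply the difference-of-cubes factorisation and cancel (h - w).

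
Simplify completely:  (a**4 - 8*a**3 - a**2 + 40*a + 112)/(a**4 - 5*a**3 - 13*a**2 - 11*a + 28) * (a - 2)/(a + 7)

(a**2 - 6*a + 8)/(a**2 + 6*a - 7)

Factor: a**4 - 8*a**3 - a**2 + 40*a + 112 = (a - 7)*(a**2 + 3*a + 4)*(a - 4);  a**4 - 5*a**3 - 13*a**2 - 11*a + 28 = (a - 1)*(a**2 + 3*a + 4)*(a - 7)
Cancel the common factors (a**2 + 3*a + 4), (a - 7).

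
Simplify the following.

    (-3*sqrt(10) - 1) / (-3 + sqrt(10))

Multiply numerator and denominator by -sqrt(10) - 3.
Denominator becomes -1; numerator becomes 10*sqrt(10) + 33.

-33 - 10*sqrt(10)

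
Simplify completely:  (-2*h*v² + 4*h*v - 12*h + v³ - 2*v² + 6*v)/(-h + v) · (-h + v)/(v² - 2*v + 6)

-2*h + v

Factor: -2*h*v² + 4*h*v - 12*h + v³ - 2*v² + 6*v = (-2*h + v)·(v² - 2*v + 6)
Cancel the common factors (v² - 2*v + 6), (-h + v).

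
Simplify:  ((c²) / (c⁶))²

c^(-8)

Inside the bracket: (c^-4)
Raise to the power 2: (c^-8)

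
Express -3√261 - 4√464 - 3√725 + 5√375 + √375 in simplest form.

-40*√29 + 30*√15

3√261 = 9*√29; 4√464 = 16*√29; 3√725 = 15*√29; 5√375 = 25*√15; √375 = 5*√15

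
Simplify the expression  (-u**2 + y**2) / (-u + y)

u + y

-u**2 + y**2 factors as (-u + y)*(u + y).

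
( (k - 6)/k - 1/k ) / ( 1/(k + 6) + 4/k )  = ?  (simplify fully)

(k² - k - 42)/(5*k + 24)

Numerator: (k - 6)/k - 1/k = (k - 7)/k
Denominator: 1/(k + 6) + 4/k = (5*k + 24)/(k² + 6*k)
Divide: ((k - 7)/k) · ((k² + 6*k)/(5*k + 24)) = (k² - k - 42)/(5*k + 24)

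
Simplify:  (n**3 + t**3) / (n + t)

Factor as (a+b)(a**2-ab+b**2) with a=t, b=n.

n**2 - n*t + t**2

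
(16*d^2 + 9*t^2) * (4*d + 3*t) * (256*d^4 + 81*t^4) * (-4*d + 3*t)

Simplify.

Pair the conjugate factors: ((3*t)+(4*d))((3*t)-(4*d)) = -16*d^2 + 9*t^2, then repeat with the next factor.

-65536*d^8 + 6561*t^8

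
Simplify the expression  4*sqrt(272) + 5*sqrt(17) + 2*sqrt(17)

23*sqrt(17)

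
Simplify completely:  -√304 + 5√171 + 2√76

15*√19

√304 = 4*√19; 5√171 = 15*√19; 2√76 = 4*√19
Combine: (-4 + 15 + 4)·√19 = 15*√19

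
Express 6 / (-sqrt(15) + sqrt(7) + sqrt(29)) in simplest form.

(-126*sqrt(15) - 42*sqrt(29) + 222*sqrt(7) + 12*sqrt(3045))/371

Group as (sqrt(7) + sqrt(29)) - sqrt(15); multiply by (sqrt(7) + sqrt(29)) + sqrt(15), then rationalise the remaining surd.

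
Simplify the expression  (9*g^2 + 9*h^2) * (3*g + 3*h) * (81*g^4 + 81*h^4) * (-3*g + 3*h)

-6561*g^8 + 6561*h^8

((3*h)+(3*g))((3*h)-(3*g)) = -9*g^2 + 9*h^2; continue pairing.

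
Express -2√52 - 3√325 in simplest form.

-19*√13

2√52 = 4*√13; 3√325 = 15*√13
Combine: (-4 - 15)·√13 = -19*√13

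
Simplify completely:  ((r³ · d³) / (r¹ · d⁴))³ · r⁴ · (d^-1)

Inside the bracket: r² · (d^-1)
Raise to the power 3: r⁶ · (d^-3)
Multiply by r⁴ · (d^-1): add exponents.

r^10/d⁴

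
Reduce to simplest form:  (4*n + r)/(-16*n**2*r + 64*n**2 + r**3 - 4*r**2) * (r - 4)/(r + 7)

1/(-4*n*r - 28*n + r**2 + 7*r)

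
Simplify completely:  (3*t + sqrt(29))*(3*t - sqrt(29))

9*t^2 - 29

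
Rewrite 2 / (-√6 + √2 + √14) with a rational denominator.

Group as (√2 + √14) - √6; multiply by (√2 + √14) + √6, then rationalise the remaining surd.

(-5*√6 - 3*√14 + 9*√2 + 2*√42)/3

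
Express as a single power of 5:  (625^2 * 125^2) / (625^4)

625^2 = 5^8; 125^2 = 5^6; 625^4 = 5^16
Combine exponents: 5^(-2)

5^(-2)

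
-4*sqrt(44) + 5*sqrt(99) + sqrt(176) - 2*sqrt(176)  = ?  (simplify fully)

3*sqrt(11)

4*sqrt(44) = 8*sqrt(11); 5*sqrt(99) = 15*sqrt(11); sqrt(176) = 4*sqrt(11); 2*sqrt(176) = 8*sqrt(11)
Combine: (-8 + 15 + 4 - 8)·sqrt(11) = 3*sqrt(11)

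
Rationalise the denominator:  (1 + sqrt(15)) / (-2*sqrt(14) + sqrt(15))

(-2*sqrt(210) - 15 - 2*sqrt(14) - sqrt(15))/41

Multiply numerator and denominator by sqrt(15) + 2*sqrt(14).
Denominator becomes -41; numerator becomes sqrt(15) + 2*sqrt(14) + 15 + 2*sqrt(210).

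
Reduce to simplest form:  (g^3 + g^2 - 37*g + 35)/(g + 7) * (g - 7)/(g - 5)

Factor: g^3 + g^2 - 37*g + 35 = (g + 7)*(g - 5)*(g - 1)
Cancel the common factors (g + 7), (g - 5).

g^2 - 8*g + 7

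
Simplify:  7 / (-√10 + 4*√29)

(7*√10 + 28*√29)/454

Multiply numerator and denominator by √10 + 4*√29.
Denominator becomes 454; numerator becomes 7*√10 + 28*√29.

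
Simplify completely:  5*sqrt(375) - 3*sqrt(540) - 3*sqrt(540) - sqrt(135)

-14*sqrt(15)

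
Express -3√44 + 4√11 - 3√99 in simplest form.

3√44 = 6*√11; 4√11 = 4*√11; 3√99 = 9*√11
Combine: (-6 + 4 - 9)·√11 = -11*√11

-11*√11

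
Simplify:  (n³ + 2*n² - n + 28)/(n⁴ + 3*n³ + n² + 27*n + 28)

Factor: n³ + 2*n² - n + 28 = (n² - 2*n + 7)·(n + 4);  n⁴ + 3*n³ + n² + 27*n + 28 = (n + 1)·(n² - 2*n + 7)·(n + 4)
Cancel the common factors (n² - 2*n + 7), (n + 4).

1/(n + 1)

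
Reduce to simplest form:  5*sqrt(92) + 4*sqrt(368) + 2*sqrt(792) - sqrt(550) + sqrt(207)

7*sqrt(22) + 29*sqrt(23)

5*sqrt(92) = 10*sqrt(23); 4*sqrt(368) = 16*sqrt(23); 2*sqrt(792) = 12*sqrt(22); sqrt(550) = 5*sqrt(22); sqrt(207) = 3*sqrt(23)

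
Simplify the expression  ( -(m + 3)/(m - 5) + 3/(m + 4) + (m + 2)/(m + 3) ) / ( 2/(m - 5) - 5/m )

(6*m^3 + 61*m^2 + 121*m)/(3*m^3 - 4*m^2 - 139*m - 300)

Numerator: -(m + 3)/(m - 5) + 3/(m + 4) + (m + 2)/(m + 3) = (-6*m^2 - 61*m - 121)/(m^3 + 2*m^2 - 23*m - 60)
Denominator: 2/(m - 5) - 5/m = (-3*m + 25)/(m^2 - 5*m)
Divide: ((-6*m^2 - 61*m - 121)/(m^3 + 2*m^2 - 23*m - 60)) · ((m^2 - 5*m)/(-3*m + 25)) = (6*m^3 + 61*m^2 + 121*m)/(3*m^3 - 4*m^2 - 139*m - 300)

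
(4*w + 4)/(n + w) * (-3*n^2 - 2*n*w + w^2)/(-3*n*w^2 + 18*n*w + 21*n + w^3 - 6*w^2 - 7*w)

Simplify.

Factor: 4*w + 4 = 4*(w + 1);  -3*n^2 - 2*n*w + w^2 = (n + w)*(-3*n + w);  -3*n*w^2 + 18*n*w + 21*n + w^3 - 6*w^2 - 7*w = (w - 7)*(-3*n + w)*(w + 1)
Cancel the common factors (w + 1), (-3*n + w), (n + w).

4/(w - 7)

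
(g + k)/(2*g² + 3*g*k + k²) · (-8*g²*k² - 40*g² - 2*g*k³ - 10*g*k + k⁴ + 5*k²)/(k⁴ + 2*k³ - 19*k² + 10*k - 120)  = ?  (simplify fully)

Factor: 2*g² + 3*g*k + k² = (g + k)·(2*g + k);  -8*g²*k² - 40*g² - 2*g*k³ - 10*g*k + k⁴ + 5*k² = (-4*g + k)·(k² + 5)·(2*g + k);  k⁴ + 2*k³ - 19*k² + 10*k - 120 = (k + 6)·(k² + 5)·(k - 4)
Cancel the common factors (k² + 5), (g + k), (2*g + k).

(-4*g + k)/(k² + 2*k - 24)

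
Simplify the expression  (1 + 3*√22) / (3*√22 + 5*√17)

(-198 - 3*√22 + 5*√17 + 15*√374)/227

Multiply numerator and denominator by -5*√17 + 3*√22.
Denominator becomes -227; numerator becomes -15*√374 - 5*√17 + 3*√22 + 198.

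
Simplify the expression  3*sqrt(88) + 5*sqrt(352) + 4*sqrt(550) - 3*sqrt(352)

3*sqrt(88) = 6*sqrt(22); 5*sqrt(352) = 20*sqrt(22); 4*sqrt(550) = 20*sqrt(22); 3*sqrt(352) = 12*sqrt(22)
Combine: (6 + 20 + 20 - 12)·sqrt(22) = 34*sqrt(22)

34*sqrt(22)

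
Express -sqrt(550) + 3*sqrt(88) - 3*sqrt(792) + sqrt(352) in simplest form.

-13*sqrt(22)

sqrt(550) = 5*sqrt(22); 3*sqrt(88) = 6*sqrt(22); 3*sqrt(792) = 18*sqrt(22); sqrt(352) = 4*sqrt(22)
Combine: (-5 + 6 - 18 + 4)·sqrt(22) = -13*sqrt(22)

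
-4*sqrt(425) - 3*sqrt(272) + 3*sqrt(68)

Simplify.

-26*sqrt(17)

4*sqrt(425) = 20*sqrt(17); 3*sqrt(272) = 12*sqrt(17); 3*sqrt(68) = 6*sqrt(17)
Combine: (-20 - 12 + 6)·sqrt(17) = -26*sqrt(17)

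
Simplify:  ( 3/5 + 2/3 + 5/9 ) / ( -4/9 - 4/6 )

Numerator: 3/5 + 2/3 + 5/9 = 82/45
Denominator: -4/9 - 4/6 = -10/9
Divide: (82/45) · (-9/10) = -41/25

-41/25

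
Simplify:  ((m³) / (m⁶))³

m^(-9)

Inside the bracket: (m^-3)
Raise to the power 3: (m^-9)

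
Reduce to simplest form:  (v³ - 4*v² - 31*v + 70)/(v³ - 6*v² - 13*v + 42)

Factor: v³ - 4*v² - 31*v + 70 = (v - 7)·(v - 2)·(v + 5);  v³ - 6*v² - 13*v + 42 = (v + 3)·(v - 7)·(v - 2)
Cancel the common factors (v - 7), (v - 2).

(v + 5)/(v + 3)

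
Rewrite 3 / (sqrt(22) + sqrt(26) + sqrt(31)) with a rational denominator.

Group as (sqrt(22) + sqrt(26)) + sqrt(31); multiply by (sqrt(22) + sqrt(26)) - sqrt(31), then rationalise the remaining surd.

(-12*sqrt(4433) + 51*sqrt(31) + 81*sqrt(26) + 105*sqrt(22))/1999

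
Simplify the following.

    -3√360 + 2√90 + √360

3√360 = 18*√10; 2√90 = 6*√10; √360 = 6*√10
Combine: (-18 + 6 + 6)·√10 = -6*√10

-6*√10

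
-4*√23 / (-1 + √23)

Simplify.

Multiply numerator and denominator by -√23 - 1.
Denominator becomes -22; numerator becomes 4*√23 + 92.

(-46 - 2*√23)/11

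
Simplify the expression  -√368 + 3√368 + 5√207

23*√23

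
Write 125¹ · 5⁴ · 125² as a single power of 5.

125¹ = 5^3; 5⁴ = 5^4; 125² = 5^6
Combine exponents: 5^13

5^13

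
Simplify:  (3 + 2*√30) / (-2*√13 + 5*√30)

Multiply numerator and denominator by 2*√13 + 5*√30.
Denominator becomes 698; numerator becomes 6*√13 + 4*√390 + 15*√30 + 300.

(6*√13 + 4*√390 + 15*√30 + 300)/698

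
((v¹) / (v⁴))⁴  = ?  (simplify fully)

v^(-12)

Inside the bracket: (v^-3)
Raise to the power 4: (v^-12)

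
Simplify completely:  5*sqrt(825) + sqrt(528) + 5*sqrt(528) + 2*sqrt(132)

5*sqrt(825) = 25*sqrt(33); sqrt(528) = 4*sqrt(33); 5*sqrt(528) = 20*sqrt(33); 2*sqrt(132) = 4*sqrt(33)
Combine: (25 + 4 + 20 + 4)·sqrt(33) = 53*sqrt(33)

53*sqrt(33)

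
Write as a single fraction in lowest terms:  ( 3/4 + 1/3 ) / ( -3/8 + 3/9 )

Numerator: 3/4 + 1/3 = 13/12
Denominator: -3/8 + 3/9 = -1/24
Divide: (13/12) · (-24) = -26

-26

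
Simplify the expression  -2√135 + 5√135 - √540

3*√15

2√135 = 6*√15; 5√135 = 15*√15; √540 = 6*√15
Combine: (-6 + 15 - 6)·√15 = 3*√15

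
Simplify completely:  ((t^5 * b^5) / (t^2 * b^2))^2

Inside the bracket: t^3 * b^3
Raise to the power 2: t^6 * b^6

b^6*t^6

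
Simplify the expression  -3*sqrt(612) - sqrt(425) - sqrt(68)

3*sqrt(612) = 18*sqrt(17); sqrt(425) = 5*sqrt(17); sqrt(68) = 2*sqrt(17)
Combine: (-18 - 5 - 2)·sqrt(17) = -25*sqrt(17)

-25*sqrt(17)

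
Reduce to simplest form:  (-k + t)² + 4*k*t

(k + t)²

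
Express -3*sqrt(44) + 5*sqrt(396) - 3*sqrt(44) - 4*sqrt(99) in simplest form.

6*sqrt(11)

3*sqrt(44) = 6*sqrt(11); 5*sqrt(396) = 30*sqrt(11); 3*sqrt(44) = 6*sqrt(11); 4*sqrt(99) = 12*sqrt(11)
Combine: (-6 + 30 - 6 - 12)·sqrt(11) = 6*sqrt(11)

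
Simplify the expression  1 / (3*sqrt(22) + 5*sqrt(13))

(-3*sqrt(22) + 5*sqrt(13))/127

Multiply numerator and denominator by -3*sqrt(22) + 5*sqrt(13).
Denominator becomes 127; numerator becomes -3*sqrt(22) + 5*sqrt(13).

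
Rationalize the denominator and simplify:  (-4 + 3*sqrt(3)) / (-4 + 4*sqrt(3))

Multiply numerator and denominator by -4*sqrt(3) - 4.
Denominator becomes -32; numerator becomes -20 + 4*sqrt(3).

(-sqrt(3) + 5)/8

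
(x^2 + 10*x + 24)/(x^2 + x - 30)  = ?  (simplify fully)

(x + 4)/(x - 5)

Factor: x^2 + 10*x + 24 = (x + 4)*(x + 6);  x^2 + x - 30 = (x + 6)*(x - 5)
Cancel the common factor (x + 6).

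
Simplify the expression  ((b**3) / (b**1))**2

b**4

Inside the bracket: b**2
Raise to the power 2: b**4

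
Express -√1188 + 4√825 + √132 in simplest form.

16*√33

√1188 = 6*√33; 4√825 = 20*√33; √132 = 2*√33
Combine: (-6 + 20 + 2)·√33 = 16*√33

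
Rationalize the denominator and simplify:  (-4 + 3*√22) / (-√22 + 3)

Multiply numerator and denominator by 3 + √22.
Denominator becomes -13; numerator becomes 5*√22 + 54.

(-54 - 5*√22)/13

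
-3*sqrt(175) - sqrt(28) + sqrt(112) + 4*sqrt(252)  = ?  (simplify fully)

11*sqrt(7)

3*sqrt(175) = 15*sqrt(7); sqrt(28) = 2*sqrt(7); sqrt(112) = 4*sqrt(7); 4*sqrt(252) = 24*sqrt(7)
Combine: (-15 - 2 + 4 + 24)·sqrt(7) = 11*sqrt(7)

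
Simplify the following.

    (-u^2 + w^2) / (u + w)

-u + w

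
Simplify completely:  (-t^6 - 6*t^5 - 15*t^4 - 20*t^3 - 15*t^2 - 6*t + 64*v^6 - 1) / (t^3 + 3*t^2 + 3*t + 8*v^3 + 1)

-t^3 - 3*t^2 - 3*t + 8*v^3 - 1

-t^6 - 6*t^5 - 15*t^4 - 20*t^3 - 15*t^2 - 6*t + 64*v^6 - 1 factors as -(t - 2*v + 1)*(t + 2*v + 1)*(t^2 - 2*t*v + 2*t + 4*v^2 - 2*v + 1)*(t^2 + 2*t*v + 2*t + 4*v^2 + 2*v + 1).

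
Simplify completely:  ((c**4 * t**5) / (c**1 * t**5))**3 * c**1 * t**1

Inside the bracket: c**3
Raise to the power 3: c**9
Multiply by c**1 * t**1: add exponents.

c**10*t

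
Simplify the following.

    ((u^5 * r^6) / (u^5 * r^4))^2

r^4

Inside the bracket: r^2
Raise to the power 2: r^4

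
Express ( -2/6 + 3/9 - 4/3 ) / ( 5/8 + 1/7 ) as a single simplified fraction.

Numerator: -2/6 + 3/9 - 4/3 = -4/3
Denominator: 5/8 + 1/7 = 43/56
Divide: (-4/3) · (56/43) = -224/129

-224/129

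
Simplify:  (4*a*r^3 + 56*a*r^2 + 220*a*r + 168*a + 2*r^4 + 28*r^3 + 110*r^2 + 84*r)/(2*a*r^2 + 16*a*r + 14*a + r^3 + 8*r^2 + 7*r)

Factor: 4*a*r^3 + 56*a*r^2 + 220*a*r + 168*a + 2*r^4 + 28*r^3 + 110*r^2 + 84*r = 2*(r + 7)*(r + 1)*(r + 6)*(2*a + r);  2*a*r^2 + 16*a*r + 14*a + r^3 + 8*r^2 + 7*r = (r + 1)*(r + 7)*(2*a + r)
Cancel the common factors (r + 1), (2*a + r), (r + 7).

2*r + 12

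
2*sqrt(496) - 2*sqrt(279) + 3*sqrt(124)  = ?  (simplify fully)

2*sqrt(496) = 8*sqrt(31); 2*sqrt(279) = 6*sqrt(31); 3*sqrt(124) = 6*sqrt(31)
Combine: (8 - 6 + 6)·sqrt(31) = 8*sqrt(31)

8*sqrt(31)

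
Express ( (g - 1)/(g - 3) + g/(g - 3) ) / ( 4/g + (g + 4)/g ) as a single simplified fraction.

(2*g^2 - g)/(g^2 + 5*g - 24)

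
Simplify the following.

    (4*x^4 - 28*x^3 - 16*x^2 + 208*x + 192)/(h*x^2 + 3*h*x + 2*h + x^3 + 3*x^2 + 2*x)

Factor: 4*x^4 - 28*x^3 - 16*x^2 + 208*x + 192 = 4*(x + 1)*(x - 4)*(x - 6)*(x + 2);  h*x^2 + 3*h*x + 2*h + x^3 + 3*x^2 + 2*x = (h + x)*(x + 2)*(x + 1)
Cancel the common factors (x + 1), (x + 2).

(4*x^2 - 40*x + 96)/(h + x)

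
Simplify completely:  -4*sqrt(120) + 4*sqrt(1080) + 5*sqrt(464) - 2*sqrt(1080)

4*sqrt(120) = 8*sqrt(30); 4*sqrt(1080) = 24*sqrt(30); 5*sqrt(464) = 20*sqrt(29); 2*sqrt(1080) = 12*sqrt(30)

4*sqrt(30) + 20*sqrt(29)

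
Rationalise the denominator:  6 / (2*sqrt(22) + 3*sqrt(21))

Multiply numerator and denominator by -2*sqrt(22) + 3*sqrt(21).
Denominator becomes 101; numerator becomes -12*sqrt(22) + 18*sqrt(21).

(-12*sqrt(22) + 18*sqrt(21))/101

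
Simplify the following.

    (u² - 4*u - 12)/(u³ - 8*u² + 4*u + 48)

1/(u - 4)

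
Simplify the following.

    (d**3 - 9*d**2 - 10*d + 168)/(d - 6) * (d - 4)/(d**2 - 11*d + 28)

d + 4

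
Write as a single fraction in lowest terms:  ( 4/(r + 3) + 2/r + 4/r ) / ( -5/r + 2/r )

(-10*r - 18)/(3*r + 9)

Numerator: 4/(r + 3) + 2/r + 4/r = (10*r + 18)/(r**2 + 3*r)
Denominator: -5/r + 2/r = -3/r
Divide: ((10*r + 18)/(r**2 + 3*r)) · (-r/3) = (-10*r - 18)/(3*r + 9)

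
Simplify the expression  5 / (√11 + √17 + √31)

Group as (√11 + √31) + √17; multiply by (√11 + √31) - √17, then rationalise the remaining surd.

(-10*√5797 - 15*√31 + 125*√17 + 185*√11)/739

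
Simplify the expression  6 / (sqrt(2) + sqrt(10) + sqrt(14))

(-6*sqrt(70) - 3*sqrt(14) + 9*sqrt(10) + 33*sqrt(2))/19

Group as (sqrt(2) + sqrt(10)) + sqrt(14); multiply by (sqrt(2) + sqrt(10)) - sqrt(14), then rationalise the remaining surd.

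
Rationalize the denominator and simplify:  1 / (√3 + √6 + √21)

(-3*√6 - 4*√3 + √42 + 2*√21)/12

Group as (√6 + √21) + √3; multiply by (√6 + √21) - √3, then rationalise the remaining surd.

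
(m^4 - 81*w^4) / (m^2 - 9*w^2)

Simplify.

Difference of fourth powers: factor out (m^2 - 9*w^2).

m^2 + 9*w^2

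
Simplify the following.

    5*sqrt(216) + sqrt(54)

33*sqrt(6)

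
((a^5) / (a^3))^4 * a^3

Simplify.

a^11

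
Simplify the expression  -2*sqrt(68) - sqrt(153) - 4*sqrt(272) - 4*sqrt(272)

-39*sqrt(17)

2*sqrt(68) = 4*sqrt(17); sqrt(153) = 3*sqrt(17); 4*sqrt(272) = 16*sqrt(17); 4*sqrt(272) = 16*sqrt(17)
Combine: (-4 - 3 - 16 - 16)·sqrt(17) = -39*sqrt(17)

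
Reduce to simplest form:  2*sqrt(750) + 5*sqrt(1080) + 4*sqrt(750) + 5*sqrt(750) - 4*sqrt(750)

2*sqrt(750) = 10*sqrt(30); 5*sqrt(1080) = 30*sqrt(30); 4*sqrt(750) = 20*sqrt(30); 5*sqrt(750) = 25*sqrt(30); 4*sqrt(750) = 20*sqrt(30)
Combine: (10 + 30 + 20 + 25 - 20)·sqrt(30) = 65*sqrt(30)

65*sqrt(30)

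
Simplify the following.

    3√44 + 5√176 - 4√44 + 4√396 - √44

40*√11

3√44 = 6*√11; 5√176 = 20*√11; 4√44 = 8*√11; 4√396 = 24*√11; √44 = 2*√11
Combine: (6 + 20 - 8 + 24 - 2)·√11 = 40*√11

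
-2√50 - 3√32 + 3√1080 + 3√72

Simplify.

-4*√2 + 18*√30

2√50 = 10*√2; 3√32 = 12*√2; 3√1080 = 18*√30; 3√72 = 18*√2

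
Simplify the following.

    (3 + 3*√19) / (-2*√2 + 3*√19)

(6*√2 + 6*√38 + 9*√19 + 171)/163

Multiply numerator and denominator by 2*√2 + 3*√19.
Denominator becomes 163; numerator becomes 6*√2 + 6*√38 + 9*√19 + 171.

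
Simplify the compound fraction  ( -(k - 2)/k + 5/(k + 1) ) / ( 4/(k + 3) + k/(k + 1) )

Numerator: -(k - 2)/k + 5/(k + 1) = (-k² + 6*k + 2)/(k² + k)
Denominator: 4/(k + 3) + k/(k + 1) = (k² + 7*k + 4)/(k² + 4*k + 3)
Divide: ((-k² + 6*k + 2)/(k² + k)) · ((k² + 4*k + 3)/(k² + 7*k + 4)) = (-k³ + 3*k² + 20*k + 6)/(k³ + 7*k² + 4*k)

(-k³ + 3*k² + 20*k + 6)/(k³ + 7*k² + 4*k)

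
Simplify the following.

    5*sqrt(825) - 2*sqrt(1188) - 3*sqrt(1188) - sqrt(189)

5*sqrt(825) = 25*sqrt(33); 2*sqrt(1188) = 12*sqrt(33); 3*sqrt(1188) = 18*sqrt(33); sqrt(189) = 3*sqrt(21)

-5*sqrt(33) - 3*sqrt(21)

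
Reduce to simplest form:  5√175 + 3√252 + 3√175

5√175 = 25*√7; 3√252 = 18*√7; 3√175 = 15*√7
Combine: (25 + 18 + 15)·√7 = 58*√7

58*√7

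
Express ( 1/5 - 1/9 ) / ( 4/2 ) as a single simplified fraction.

Numerator: 1/5 - 1/9 = 4/45
Denominator: 4/2 = 2
Divide: (4/45) · (1/2) = 2/45

2/45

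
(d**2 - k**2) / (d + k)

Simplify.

Factor d**2 - k**2 and cancel (d + k).

d - k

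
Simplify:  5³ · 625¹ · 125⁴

5³ = 5^3; 625¹ = 5^4; 125⁴ = 5^12
Combine exponents: 5^19

5^19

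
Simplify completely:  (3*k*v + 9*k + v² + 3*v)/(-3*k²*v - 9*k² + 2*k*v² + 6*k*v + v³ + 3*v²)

1/(-k + v)

Factor: 3*k*v + 9*k + v² + 3*v = (3*k + v)·(v + 3);  -3*k²*v - 9*k² + 2*k*v² + 6*k*v + v³ + 3*v² = (3*k + v)·(-k + v)·(v + 3)
Cancel the common factors (v + 3), (3*k + v).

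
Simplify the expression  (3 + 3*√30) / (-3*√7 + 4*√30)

Multiply numerator and denominator by 3*√7 + 4*√30.
Denominator becomes 417; numerator becomes 9*√7 + 12*√30 + 9*√210 + 360.

(3*√7 + 4*√30 + 3*√210 + 120)/139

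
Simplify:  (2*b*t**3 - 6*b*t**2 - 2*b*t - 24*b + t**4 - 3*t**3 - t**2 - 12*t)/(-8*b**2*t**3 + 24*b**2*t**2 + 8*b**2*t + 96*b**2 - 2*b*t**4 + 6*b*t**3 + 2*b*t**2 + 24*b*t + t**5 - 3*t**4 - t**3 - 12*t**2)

Factor: 2*b*t**3 - 6*b*t**2 - 2*b*t - 24*b + t**4 - 3*t**3 - t**2 - 12*t = (2*b + t)*(t - 4)*(t**2 + t + 3);  -8*b**2*t**3 + 24*b**2*t**2 + 8*b**2*t + 96*b**2 - 2*b*t**4 + 6*b*t**3 + 2*b*t**2 + 24*b*t + t**5 - 3*t**4 - t**3 - 12*t**2 = (t**2 + t + 3)*(t - 4)*(2*b + t)*(-4*b + t)
Cancel the common factors (t**2 + t + 3), (t - 4), (2*b + t).

1/(-4*b + t)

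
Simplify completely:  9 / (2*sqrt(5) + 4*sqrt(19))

(-9*sqrt(5) + 18*sqrt(19))/142

Multiply numerator and denominator by -2*sqrt(5) + 4*sqrt(19).
Denominator becomes 284; numerator becomes -18*sqrt(5) + 36*sqrt(19).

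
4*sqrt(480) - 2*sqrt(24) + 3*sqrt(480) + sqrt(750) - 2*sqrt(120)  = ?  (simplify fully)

-4*sqrt(6) + 29*sqrt(30)

4*sqrt(480) = 16*sqrt(30); 2*sqrt(24) = 4*sqrt(6); 3*sqrt(480) = 12*sqrt(30); sqrt(750) = 5*sqrt(30); 2*sqrt(120) = 4*sqrt(30)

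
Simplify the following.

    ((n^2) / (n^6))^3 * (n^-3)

n^(-15)

Inside the bracket: (n^-4)
Raise to the power 3: (n^-12)
Multiply by (n^-3): add exponents.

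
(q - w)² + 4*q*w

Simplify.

After expansion: q² + 2*q*w + w² — a perfect-square trinomial.

(q + w)²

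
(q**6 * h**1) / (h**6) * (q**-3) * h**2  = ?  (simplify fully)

q**3/h**3

Quotient: q**6 * (h**-5)
Multiply by (q**-3) * h**2: add exponents.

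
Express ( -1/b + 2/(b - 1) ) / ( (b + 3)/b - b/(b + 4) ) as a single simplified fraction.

(b^2 + 5*b + 4)/(7*b^2 + 5*b - 12)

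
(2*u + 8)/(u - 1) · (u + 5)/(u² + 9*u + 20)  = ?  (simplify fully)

Factor: 2*u + 8 = 2·(u + 4);  u² + 9*u + 20 = (u + 4)·(u + 5)
Cancel the common factors (u + 4), (u + 5).

2/(u - 1)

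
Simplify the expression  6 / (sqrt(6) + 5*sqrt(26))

Multiply numerator and denominator by -5*sqrt(26) + sqrt(6).
Denominator becomes -644; numerator becomes -30*sqrt(26) + 6*sqrt(6).

(-3*sqrt(6) + 15*sqrt(26))/322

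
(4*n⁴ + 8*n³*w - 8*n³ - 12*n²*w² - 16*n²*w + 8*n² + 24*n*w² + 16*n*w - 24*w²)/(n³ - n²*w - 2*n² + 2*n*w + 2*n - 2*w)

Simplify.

4*n + 12*w

Factor: 4*n⁴ + 8*n³*w - 8*n³ - 12*n²*w² - 16*n²*w + 8*n² + 24*n*w² + 16*n*w - 24*w² = 4·(n - w)·(n² - 2*n + 2)·(n + 3*w);  n³ - n²*w - 2*n² + 2*n*w + 2*n - 2*w = (n² - 2*n + 2)·(n - w)
Cancel the common factors (n² - 2*n + 2), (n - w).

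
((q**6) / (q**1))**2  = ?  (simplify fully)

q**10

Inside the bracket: q**5
Raise to the power 2: q**10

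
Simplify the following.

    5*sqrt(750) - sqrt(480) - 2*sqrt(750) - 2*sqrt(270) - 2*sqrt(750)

-5*sqrt(30)

5*sqrt(750) = 25*sqrt(30); sqrt(480) = 4*sqrt(30); 2*sqrt(750) = 10*sqrt(30); 2*sqrt(270) = 6*sqrt(30); 2*sqrt(750) = 10*sqrt(30)
Combine: (25 - 4 - 10 - 6 - 10)·sqrt(30) = -5*sqrt(30)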